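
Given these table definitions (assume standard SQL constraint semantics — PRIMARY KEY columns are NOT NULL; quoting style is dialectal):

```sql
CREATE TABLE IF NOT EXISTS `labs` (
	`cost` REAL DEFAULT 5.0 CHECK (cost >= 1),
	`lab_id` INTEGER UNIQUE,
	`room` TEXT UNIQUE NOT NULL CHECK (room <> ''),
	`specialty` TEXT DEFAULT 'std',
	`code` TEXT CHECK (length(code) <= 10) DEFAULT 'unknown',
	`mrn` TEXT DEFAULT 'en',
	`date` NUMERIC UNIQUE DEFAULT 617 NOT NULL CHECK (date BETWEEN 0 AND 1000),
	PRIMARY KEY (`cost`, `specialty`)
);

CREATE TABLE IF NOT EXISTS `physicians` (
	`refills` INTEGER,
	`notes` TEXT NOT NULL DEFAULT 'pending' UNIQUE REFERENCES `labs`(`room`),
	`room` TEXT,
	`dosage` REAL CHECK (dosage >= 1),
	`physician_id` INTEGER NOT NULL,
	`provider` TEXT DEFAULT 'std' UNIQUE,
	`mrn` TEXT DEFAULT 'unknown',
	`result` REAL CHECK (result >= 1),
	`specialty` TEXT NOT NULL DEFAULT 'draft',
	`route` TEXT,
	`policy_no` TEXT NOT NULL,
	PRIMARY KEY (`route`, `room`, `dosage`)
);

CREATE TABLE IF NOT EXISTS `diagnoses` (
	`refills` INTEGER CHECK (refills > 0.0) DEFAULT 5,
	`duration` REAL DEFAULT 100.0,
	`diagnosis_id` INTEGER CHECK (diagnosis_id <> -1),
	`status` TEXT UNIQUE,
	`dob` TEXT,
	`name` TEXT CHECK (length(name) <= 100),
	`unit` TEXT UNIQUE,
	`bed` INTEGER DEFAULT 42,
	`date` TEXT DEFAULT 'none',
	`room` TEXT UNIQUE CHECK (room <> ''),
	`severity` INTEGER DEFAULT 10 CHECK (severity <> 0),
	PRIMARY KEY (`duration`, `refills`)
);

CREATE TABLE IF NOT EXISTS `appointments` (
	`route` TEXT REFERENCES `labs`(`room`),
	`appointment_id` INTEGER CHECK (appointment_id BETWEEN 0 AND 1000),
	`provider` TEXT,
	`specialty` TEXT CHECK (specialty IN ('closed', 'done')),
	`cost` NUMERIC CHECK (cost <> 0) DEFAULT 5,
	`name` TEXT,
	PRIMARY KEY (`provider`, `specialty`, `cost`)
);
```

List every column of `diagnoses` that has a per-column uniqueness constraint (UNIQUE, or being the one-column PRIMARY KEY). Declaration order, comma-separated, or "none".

- refills: part of a composite PRIMARY KEY — only the tuple is unique, not this column on its own.
- duration: part of a composite PRIMARY KEY — only the tuple is unique, not this column on its own.
- diagnosis_id: no UNIQUE or single-column PK constraint.
- status: declared UNIQUE → unique.
- dob: no UNIQUE or single-column PK constraint.
- name: no UNIQUE or single-column PK constraint.
- unit: declared UNIQUE → unique.
- bed: no UNIQUE or single-column PK constraint.
- date: no UNIQUE or single-column PK constraint.
- room: declared UNIQUE → unique.
- severity: no UNIQUE or single-column PK constraint.

status, unit, room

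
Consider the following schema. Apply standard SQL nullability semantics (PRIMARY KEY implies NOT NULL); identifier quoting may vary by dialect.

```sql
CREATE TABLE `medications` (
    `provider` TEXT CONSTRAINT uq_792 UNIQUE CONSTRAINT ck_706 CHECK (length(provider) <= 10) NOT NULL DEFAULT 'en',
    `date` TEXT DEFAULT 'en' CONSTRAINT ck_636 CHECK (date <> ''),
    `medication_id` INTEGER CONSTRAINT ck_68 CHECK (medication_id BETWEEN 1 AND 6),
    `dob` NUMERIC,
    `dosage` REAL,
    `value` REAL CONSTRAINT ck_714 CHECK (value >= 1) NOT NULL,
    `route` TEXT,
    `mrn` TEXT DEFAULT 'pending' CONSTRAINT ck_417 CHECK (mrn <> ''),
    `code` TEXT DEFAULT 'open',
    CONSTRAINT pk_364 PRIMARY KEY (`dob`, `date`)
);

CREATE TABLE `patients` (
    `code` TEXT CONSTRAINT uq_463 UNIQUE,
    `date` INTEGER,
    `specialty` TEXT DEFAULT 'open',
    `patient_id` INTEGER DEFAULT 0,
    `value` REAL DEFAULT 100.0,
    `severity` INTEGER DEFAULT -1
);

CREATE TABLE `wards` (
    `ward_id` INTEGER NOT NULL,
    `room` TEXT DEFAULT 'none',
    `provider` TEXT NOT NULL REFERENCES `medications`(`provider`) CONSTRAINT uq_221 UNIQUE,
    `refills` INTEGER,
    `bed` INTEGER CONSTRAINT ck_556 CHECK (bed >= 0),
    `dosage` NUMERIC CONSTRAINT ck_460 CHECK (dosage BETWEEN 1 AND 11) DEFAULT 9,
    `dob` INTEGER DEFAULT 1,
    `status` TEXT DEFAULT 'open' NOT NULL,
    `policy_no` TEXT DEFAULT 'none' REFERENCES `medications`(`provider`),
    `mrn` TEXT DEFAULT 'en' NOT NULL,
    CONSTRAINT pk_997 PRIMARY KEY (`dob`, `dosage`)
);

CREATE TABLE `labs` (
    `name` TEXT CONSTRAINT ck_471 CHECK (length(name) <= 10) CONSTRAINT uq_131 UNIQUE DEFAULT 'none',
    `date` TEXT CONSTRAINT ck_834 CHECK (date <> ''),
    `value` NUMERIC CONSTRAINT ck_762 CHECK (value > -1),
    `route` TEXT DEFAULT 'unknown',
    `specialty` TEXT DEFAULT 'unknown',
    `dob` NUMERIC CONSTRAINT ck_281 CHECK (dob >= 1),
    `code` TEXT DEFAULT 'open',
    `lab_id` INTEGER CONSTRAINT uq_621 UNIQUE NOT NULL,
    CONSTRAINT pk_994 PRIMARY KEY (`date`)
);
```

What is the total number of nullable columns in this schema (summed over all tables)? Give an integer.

medications: 5 nullable (medication_id, dosage, route, mrn, code — PK (dob, date) and explicit NOT NULL columns excluded).
patients: 6 nullable (code, date, specialty, patient_id, value, severity — PK none and explicit NOT NULL columns excluded).
wards: 4 nullable (room, refills, bed, policy_no — PK (dob, dosage) and explicit NOT NULL columns excluded).
labs: 6 nullable (name, value, route, specialty, dob, code — PK (date) and explicit NOT NULL columns excluded).
Total: 5 + 6 + 4 + 6 = 21.

21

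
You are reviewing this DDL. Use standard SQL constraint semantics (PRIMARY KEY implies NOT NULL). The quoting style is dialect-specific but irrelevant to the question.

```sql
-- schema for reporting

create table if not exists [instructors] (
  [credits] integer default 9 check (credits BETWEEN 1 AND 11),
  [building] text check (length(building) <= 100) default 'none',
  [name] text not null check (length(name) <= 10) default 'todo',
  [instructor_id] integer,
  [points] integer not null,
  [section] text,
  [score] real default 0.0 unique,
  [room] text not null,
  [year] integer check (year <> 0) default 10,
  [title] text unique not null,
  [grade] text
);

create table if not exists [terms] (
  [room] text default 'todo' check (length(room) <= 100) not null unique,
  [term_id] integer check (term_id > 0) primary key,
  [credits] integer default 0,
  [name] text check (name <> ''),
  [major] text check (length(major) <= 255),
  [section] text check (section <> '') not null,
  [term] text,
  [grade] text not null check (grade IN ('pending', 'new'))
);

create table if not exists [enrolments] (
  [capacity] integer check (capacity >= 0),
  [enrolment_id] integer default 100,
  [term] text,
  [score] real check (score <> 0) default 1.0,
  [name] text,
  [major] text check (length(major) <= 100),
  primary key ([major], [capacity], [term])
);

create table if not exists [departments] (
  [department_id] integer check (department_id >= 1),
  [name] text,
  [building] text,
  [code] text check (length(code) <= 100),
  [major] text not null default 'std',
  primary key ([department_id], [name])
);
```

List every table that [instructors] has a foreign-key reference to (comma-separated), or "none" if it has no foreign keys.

none

No column in instructors has a REFERENCES clause.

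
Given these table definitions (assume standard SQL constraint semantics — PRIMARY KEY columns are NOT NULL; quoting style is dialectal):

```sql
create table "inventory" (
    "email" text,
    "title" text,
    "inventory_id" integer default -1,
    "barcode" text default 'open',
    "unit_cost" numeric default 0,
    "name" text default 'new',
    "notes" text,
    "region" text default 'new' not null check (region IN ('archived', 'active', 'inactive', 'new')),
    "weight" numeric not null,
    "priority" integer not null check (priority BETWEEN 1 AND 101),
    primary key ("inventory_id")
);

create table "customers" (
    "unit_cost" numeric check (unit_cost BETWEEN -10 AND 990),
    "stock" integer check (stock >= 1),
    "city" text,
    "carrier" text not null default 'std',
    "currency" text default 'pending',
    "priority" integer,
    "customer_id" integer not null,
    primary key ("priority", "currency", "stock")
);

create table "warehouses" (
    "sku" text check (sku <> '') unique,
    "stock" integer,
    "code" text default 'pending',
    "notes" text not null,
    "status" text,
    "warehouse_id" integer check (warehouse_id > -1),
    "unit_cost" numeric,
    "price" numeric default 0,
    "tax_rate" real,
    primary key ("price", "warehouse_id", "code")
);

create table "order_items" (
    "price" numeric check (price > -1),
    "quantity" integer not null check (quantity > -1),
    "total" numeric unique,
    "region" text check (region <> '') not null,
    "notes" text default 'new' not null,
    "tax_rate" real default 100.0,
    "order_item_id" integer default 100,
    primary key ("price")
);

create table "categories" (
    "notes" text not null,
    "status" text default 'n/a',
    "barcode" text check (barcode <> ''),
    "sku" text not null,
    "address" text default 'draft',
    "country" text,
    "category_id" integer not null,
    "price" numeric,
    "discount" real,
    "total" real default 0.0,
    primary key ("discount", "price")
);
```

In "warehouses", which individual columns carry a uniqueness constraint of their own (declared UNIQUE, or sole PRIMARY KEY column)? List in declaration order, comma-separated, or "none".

sku

- sku: declared UNIQUE → unique.
- stock: no UNIQUE or single-column PK constraint.
- code: part of a composite PRIMARY KEY — only the tuple is unique, not this column on its own.
- notes: no UNIQUE or single-column PK constraint.
- status: no UNIQUE or single-column PK constraint.
- warehouse_id: part of a composite PRIMARY KEY — only the tuple is unique, not this column on its own.
- unit_cost: no UNIQUE or single-column PK constraint.
- price: part of a composite PRIMARY KEY — only the tuple is unique, not this column on its own.
- tax_rate: no UNIQUE or single-column PK constraint.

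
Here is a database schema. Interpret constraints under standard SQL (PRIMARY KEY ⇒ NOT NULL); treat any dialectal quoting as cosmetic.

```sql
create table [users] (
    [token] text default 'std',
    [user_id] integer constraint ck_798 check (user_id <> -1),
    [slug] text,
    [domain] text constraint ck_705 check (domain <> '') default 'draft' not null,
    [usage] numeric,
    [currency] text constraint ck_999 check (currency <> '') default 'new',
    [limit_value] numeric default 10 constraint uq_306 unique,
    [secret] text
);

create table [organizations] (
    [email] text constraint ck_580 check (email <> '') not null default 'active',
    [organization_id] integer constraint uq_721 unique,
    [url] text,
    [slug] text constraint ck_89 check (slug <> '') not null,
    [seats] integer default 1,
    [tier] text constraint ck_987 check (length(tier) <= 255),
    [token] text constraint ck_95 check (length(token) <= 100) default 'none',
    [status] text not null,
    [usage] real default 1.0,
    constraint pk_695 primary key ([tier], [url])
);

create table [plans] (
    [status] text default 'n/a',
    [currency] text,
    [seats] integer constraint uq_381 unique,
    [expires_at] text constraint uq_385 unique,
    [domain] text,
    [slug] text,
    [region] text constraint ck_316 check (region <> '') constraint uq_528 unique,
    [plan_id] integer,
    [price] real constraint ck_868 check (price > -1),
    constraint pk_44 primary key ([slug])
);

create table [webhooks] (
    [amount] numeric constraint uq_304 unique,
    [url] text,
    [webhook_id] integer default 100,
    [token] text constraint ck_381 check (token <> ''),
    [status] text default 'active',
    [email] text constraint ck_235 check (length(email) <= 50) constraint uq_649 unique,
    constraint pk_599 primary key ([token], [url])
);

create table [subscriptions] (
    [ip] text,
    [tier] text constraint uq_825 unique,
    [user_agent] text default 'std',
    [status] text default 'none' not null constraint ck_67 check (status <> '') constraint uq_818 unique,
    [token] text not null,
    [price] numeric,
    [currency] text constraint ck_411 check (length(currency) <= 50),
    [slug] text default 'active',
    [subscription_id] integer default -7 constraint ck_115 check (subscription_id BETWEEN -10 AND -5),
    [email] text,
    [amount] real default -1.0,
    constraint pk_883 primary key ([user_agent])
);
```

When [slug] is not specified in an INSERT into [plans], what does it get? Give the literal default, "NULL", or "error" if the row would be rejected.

error

slug has no DEFAULT clause.
Omitting it would insert NULL, but it is part of the PRIMARY KEY, so the INSERT fails.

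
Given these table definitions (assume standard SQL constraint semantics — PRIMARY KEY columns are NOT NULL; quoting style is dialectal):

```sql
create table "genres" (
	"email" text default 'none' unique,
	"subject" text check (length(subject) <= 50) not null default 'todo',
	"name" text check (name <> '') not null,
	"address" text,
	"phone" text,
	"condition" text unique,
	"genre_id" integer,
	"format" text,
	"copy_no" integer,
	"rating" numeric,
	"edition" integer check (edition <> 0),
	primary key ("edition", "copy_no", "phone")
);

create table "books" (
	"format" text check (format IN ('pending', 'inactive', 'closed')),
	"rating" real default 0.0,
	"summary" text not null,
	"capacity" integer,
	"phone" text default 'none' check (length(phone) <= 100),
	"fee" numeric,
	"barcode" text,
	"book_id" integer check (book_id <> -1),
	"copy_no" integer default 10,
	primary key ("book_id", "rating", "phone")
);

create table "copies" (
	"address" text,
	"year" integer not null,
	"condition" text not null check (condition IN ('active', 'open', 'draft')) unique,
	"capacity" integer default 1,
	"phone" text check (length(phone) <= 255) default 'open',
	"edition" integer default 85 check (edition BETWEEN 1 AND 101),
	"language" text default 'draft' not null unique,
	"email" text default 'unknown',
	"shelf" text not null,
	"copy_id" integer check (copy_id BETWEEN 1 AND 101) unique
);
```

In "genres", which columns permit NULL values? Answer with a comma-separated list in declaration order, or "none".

- email: UNIQUE does not imply NOT NULL → nullable.
- subject: declared NOT NULL → not nullable.
- name: declared NOT NULL → not nullable.
- address: no NOT NULL constraint applies → nullable.
- phone: part of the PRIMARY KEY, which implies NOT NULL → not nullable.
- condition: UNIQUE does not imply NOT NULL → nullable.
- genre_id: no NOT NULL constraint applies → nullable.
- format: no NOT NULL constraint applies → nullable.
- copy_no: part of the PRIMARY KEY, which implies NOT NULL → not nullable.
- rating: no NOT NULL constraint applies → nullable.
- edition: part of the PRIMARY KEY, which implies NOT NULL → not nullable.

email, address, condition, genre_id, format, rating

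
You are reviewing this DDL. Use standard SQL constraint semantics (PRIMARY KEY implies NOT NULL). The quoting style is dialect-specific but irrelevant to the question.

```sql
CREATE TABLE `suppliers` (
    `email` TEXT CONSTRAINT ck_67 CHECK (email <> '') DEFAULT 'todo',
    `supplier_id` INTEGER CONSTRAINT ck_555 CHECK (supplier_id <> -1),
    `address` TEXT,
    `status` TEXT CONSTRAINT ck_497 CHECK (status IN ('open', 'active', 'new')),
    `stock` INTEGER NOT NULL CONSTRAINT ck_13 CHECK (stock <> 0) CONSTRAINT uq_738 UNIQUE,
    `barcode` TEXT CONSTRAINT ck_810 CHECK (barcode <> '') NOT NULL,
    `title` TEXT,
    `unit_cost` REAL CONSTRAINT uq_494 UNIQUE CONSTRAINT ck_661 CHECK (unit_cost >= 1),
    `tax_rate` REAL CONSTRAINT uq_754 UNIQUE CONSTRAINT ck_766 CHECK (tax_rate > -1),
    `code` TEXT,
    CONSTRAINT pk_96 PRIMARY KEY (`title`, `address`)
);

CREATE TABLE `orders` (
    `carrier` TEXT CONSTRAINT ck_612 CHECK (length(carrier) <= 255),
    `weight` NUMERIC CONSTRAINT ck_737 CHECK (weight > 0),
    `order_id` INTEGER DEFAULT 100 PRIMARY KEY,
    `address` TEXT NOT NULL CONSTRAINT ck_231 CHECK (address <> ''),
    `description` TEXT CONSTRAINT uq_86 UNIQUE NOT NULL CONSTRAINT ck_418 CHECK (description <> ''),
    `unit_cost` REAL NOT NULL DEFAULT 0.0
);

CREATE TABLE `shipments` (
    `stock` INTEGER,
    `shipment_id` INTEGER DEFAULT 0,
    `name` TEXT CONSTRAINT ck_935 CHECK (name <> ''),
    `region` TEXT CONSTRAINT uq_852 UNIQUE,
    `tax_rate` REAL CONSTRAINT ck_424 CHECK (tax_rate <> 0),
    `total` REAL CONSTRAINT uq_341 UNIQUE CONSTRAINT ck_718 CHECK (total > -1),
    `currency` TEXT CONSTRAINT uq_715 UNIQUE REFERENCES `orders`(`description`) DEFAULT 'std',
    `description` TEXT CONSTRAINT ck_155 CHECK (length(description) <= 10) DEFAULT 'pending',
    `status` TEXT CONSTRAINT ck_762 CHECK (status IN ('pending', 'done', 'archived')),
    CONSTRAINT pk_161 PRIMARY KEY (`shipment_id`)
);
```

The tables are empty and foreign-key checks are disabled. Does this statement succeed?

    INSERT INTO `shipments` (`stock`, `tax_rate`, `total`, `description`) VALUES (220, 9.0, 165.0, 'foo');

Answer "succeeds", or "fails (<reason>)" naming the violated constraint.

succeeds

NOT NULL columns: shipment_id defaults to 0.
CHECK constraints: 9.0 satisfies (tax_rate <> 0); 165.0 satisfies (total > -1); 'foo' satisfies (length(description) <= 10).
No constraint is violated.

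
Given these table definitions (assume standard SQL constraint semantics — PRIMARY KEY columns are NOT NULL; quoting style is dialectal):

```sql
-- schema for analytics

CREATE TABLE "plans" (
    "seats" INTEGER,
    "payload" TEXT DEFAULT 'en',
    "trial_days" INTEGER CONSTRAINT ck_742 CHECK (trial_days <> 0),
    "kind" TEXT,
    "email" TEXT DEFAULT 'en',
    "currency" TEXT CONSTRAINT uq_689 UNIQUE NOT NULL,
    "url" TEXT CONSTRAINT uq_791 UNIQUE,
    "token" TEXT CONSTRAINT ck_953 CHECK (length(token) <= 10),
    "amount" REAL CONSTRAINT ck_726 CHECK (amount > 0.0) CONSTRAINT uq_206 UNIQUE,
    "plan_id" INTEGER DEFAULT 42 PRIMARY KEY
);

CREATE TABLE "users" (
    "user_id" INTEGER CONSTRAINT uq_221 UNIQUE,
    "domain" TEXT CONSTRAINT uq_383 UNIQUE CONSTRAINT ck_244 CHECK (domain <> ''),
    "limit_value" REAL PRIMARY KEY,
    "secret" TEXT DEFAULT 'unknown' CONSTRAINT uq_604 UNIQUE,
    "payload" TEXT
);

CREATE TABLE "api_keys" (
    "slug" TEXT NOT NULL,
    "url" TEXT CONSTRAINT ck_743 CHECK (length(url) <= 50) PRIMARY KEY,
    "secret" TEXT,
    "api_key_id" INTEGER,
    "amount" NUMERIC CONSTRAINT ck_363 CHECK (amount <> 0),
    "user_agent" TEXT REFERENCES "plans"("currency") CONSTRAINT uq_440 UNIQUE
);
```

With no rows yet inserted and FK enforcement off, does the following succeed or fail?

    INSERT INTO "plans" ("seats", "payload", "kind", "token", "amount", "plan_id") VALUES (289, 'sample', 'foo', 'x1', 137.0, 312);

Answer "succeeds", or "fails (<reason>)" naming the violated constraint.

currency is omitted from the column list and has no DEFAULT, so it would receive NULL.
But currency is declared NOT NULL.

fails (NOT NULL on currency)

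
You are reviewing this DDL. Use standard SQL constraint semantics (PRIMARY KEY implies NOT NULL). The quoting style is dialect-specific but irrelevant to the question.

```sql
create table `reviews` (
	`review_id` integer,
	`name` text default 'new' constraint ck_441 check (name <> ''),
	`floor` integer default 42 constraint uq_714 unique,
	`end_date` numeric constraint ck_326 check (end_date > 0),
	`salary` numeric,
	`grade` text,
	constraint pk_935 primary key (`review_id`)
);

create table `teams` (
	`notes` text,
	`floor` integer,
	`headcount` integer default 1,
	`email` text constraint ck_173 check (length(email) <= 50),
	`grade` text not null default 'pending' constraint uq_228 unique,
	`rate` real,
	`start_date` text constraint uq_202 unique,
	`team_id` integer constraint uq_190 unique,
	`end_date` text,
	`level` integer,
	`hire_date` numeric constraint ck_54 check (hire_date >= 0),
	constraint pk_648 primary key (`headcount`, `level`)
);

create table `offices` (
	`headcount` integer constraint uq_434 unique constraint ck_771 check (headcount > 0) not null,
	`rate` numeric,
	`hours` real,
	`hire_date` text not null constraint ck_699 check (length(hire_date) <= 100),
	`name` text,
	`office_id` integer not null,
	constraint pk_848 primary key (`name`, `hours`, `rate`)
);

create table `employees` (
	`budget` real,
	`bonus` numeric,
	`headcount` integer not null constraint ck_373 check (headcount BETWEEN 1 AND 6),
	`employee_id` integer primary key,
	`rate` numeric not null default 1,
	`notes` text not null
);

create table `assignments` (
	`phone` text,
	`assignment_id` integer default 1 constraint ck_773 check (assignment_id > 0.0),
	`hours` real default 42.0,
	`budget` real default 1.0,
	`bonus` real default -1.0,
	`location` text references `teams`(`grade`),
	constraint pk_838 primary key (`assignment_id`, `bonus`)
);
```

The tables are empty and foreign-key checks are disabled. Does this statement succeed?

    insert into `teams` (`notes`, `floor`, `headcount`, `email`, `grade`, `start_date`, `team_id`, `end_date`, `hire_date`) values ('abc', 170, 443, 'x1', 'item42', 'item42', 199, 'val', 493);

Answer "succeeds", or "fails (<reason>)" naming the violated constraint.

fails (NOT NULL on level)

level is omitted from the column list and has no DEFAULT, so it would receive NULL.
But level is part of the PRIMARY KEY (implied NOT NULL).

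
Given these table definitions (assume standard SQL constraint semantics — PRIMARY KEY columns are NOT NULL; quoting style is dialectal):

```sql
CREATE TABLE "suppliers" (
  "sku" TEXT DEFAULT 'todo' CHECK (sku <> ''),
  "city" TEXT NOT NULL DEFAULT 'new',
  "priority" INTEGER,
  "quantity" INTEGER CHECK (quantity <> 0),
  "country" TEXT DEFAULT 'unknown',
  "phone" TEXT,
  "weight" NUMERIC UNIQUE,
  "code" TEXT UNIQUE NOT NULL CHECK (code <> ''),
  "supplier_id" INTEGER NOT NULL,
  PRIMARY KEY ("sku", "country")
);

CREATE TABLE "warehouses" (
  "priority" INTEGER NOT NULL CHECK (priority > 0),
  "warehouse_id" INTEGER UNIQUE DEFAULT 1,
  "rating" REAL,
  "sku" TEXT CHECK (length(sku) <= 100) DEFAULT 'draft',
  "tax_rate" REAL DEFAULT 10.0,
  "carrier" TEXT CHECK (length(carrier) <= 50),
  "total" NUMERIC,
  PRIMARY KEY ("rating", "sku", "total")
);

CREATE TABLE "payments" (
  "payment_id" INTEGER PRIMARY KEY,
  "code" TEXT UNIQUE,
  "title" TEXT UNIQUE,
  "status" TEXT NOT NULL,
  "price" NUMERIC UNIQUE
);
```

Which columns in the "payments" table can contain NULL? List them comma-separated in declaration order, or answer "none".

code, title, price

- payment_id: part of the PRIMARY KEY, which implies NOT NULL → not nullable.
- code: UNIQUE does not imply NOT NULL → nullable.
- title: UNIQUE does not imply NOT NULL → nullable.
- status: declared NOT NULL → not nullable.
- price: UNIQUE does not imply NOT NULL → nullable.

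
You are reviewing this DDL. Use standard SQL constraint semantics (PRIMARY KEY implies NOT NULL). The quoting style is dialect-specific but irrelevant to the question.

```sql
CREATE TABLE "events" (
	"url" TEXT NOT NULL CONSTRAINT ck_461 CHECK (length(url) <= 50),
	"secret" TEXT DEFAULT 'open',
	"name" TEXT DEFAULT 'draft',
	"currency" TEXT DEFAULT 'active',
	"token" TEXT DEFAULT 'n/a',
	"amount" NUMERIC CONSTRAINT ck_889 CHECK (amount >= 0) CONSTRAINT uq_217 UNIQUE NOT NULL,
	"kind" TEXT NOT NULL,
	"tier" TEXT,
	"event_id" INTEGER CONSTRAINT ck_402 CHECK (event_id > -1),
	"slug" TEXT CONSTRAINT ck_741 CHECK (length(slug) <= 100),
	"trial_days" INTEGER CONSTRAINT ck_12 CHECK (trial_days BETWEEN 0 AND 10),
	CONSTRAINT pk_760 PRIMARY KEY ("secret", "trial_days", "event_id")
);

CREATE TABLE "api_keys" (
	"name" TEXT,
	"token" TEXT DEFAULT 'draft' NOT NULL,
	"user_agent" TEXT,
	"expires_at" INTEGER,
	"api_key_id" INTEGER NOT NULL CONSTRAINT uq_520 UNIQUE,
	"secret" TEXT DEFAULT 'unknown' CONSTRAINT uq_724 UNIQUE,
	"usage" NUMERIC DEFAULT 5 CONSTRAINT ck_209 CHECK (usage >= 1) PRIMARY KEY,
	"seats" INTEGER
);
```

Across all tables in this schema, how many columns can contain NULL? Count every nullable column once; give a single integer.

10

events: 5 nullable (name, currency, token, tier, slug — PK (secret, trial_days, event_id) and explicit NOT NULL columns excluded).
api_keys: 5 nullable (name, user_agent, expires_at, secret, seats — PK (usage) and explicit NOT NULL columns excluded).
Total: 5 + 5 = 10.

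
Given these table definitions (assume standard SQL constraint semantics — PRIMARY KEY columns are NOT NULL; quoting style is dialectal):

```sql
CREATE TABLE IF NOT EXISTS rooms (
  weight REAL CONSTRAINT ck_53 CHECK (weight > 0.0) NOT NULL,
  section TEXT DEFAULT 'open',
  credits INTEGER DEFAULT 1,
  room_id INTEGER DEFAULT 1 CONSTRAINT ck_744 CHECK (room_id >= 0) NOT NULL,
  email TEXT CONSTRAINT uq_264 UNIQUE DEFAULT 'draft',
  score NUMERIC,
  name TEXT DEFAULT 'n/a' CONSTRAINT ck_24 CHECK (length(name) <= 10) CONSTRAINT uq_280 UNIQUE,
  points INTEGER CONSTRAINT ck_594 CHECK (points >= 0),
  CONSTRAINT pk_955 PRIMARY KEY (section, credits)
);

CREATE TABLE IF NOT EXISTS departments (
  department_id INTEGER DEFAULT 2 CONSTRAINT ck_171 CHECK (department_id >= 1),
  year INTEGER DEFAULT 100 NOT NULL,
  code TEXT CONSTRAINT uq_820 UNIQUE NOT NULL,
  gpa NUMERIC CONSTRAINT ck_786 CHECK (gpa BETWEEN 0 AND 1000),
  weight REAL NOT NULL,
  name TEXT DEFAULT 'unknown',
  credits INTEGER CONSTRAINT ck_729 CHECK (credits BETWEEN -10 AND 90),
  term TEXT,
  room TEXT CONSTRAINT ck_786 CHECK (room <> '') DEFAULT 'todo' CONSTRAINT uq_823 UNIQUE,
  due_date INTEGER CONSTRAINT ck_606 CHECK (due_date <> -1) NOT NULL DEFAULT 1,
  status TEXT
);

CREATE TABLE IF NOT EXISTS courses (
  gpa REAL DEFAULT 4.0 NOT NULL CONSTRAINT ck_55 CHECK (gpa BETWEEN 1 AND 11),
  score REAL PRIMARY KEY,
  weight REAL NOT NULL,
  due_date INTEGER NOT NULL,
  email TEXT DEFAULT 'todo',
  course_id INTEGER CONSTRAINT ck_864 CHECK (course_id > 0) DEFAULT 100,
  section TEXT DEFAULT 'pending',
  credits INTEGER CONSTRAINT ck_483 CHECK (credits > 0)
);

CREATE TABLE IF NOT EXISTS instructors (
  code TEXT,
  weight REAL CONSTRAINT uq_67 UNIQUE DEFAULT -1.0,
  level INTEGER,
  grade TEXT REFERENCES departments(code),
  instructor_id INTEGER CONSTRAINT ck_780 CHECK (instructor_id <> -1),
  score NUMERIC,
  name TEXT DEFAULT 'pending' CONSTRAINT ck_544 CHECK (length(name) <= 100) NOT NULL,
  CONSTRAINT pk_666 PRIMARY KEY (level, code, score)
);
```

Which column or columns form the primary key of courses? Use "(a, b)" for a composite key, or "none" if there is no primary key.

score

score is declared PRIMARY KEY inline on the column.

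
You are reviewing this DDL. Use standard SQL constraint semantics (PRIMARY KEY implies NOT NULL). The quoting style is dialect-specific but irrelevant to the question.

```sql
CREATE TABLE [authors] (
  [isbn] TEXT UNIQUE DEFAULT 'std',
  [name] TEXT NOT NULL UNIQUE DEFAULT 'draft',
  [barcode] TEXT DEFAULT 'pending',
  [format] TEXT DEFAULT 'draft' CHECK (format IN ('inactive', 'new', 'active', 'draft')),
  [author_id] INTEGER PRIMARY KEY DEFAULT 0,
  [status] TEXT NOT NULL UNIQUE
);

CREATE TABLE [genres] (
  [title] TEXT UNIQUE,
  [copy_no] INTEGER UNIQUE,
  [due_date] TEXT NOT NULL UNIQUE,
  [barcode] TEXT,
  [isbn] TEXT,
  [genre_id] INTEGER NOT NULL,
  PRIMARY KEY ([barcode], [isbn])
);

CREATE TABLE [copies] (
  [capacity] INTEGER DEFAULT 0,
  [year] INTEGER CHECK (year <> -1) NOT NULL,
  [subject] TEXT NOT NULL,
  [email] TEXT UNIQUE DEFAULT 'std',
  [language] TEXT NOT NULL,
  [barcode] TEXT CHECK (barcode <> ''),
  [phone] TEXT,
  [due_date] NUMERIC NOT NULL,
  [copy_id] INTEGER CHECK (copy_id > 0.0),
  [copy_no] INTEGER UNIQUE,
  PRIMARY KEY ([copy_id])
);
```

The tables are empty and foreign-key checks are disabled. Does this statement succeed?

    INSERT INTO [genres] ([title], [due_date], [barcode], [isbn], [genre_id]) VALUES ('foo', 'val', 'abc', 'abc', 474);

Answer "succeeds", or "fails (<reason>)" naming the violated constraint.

NOT NULL columns: barcode is supplied; due_date is supplied; genre_id is supplied; isbn is supplied.
No constraint is violated.

succeeds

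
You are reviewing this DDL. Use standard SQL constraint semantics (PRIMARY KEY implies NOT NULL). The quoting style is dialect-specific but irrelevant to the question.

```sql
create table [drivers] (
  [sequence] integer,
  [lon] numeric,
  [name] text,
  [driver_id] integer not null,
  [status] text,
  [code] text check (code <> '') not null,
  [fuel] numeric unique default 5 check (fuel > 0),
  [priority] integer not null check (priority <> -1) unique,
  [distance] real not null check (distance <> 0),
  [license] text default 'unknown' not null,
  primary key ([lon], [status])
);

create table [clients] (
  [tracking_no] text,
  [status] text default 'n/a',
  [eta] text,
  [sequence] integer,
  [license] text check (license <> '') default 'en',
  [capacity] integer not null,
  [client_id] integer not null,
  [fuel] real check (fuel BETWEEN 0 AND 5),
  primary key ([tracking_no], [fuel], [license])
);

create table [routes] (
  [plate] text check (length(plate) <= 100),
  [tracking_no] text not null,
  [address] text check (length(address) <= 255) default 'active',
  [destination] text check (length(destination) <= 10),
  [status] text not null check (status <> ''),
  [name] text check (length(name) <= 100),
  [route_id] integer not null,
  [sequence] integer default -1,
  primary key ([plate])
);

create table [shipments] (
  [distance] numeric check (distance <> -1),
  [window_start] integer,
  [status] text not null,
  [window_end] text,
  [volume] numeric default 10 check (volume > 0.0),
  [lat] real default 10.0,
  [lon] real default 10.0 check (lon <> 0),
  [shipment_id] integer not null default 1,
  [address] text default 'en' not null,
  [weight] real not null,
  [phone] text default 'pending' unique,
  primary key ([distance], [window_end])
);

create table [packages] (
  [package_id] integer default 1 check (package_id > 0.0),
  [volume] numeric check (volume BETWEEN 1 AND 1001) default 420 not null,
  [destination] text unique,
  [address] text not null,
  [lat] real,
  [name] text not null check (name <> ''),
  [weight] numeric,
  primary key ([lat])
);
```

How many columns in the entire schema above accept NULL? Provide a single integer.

18

drivers: 3 nullable (sequence, name, fuel — PK (lon, status) and explicit NOT NULL columns excluded).
clients: 3 nullable (status, eta, sequence — PK (tracking_no, fuel, license) and explicit NOT NULL columns excluded).
routes: 4 nullable (address, destination, name, sequence — PK (plate) and explicit NOT NULL columns excluded).
shipments: 5 nullable (window_start, volume, lat, lon, phone — PK (distance, window_end) and explicit NOT NULL columns excluded).
packages: 3 nullable (package_id, destination, weight — PK (lat) and explicit NOT NULL columns excluded).
Total: 3 + 3 + 4 + 5 + 3 = 18.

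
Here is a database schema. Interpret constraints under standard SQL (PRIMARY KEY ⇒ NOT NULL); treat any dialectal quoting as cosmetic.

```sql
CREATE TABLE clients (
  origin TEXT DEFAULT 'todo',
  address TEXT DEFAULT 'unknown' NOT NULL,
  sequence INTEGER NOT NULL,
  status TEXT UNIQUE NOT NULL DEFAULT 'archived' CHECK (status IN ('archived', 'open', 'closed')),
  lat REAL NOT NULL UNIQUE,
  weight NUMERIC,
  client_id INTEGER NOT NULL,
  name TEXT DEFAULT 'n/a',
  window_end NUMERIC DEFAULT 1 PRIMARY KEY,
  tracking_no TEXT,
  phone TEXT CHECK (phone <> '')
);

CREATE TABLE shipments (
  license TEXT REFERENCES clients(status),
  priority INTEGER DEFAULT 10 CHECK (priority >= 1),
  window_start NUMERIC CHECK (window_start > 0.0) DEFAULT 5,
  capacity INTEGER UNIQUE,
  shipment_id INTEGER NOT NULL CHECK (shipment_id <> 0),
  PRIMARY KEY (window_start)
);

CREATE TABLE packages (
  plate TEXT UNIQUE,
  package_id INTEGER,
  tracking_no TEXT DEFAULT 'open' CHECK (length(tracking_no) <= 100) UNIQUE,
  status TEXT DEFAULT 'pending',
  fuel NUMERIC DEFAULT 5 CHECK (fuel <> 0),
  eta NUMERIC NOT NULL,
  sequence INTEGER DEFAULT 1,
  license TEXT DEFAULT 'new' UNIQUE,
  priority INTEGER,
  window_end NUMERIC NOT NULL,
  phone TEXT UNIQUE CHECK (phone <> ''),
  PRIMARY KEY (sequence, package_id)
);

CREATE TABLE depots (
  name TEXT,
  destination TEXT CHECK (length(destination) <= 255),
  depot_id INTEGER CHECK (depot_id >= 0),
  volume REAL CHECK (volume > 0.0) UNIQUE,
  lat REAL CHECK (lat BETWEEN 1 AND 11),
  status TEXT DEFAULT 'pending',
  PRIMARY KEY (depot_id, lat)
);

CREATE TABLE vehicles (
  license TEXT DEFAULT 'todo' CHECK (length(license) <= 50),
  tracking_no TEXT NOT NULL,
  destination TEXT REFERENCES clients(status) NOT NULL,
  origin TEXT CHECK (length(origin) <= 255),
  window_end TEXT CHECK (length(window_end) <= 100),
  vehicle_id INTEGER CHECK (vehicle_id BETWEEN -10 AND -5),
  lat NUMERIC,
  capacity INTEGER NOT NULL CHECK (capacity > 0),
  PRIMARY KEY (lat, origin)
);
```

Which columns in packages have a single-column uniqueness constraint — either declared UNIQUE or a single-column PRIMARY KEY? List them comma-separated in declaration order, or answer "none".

plate, tracking_no, license, phone

- plate: declared UNIQUE → unique.
- package_id: part of a composite PRIMARY KEY — only the tuple is unique, not this column on its own.
- tracking_no: declared UNIQUE → unique.
- status: no UNIQUE or single-column PK constraint.
- fuel: no UNIQUE or single-column PK constraint.
- eta: no UNIQUE or single-column PK constraint.
- sequence: part of a composite PRIMARY KEY — only the tuple is unique, not this column on its own.
- license: declared UNIQUE → unique.
- priority: no UNIQUE or single-column PK constraint.
- window_end: no UNIQUE or single-column PK constraint.
- phone: declared UNIQUE → unique.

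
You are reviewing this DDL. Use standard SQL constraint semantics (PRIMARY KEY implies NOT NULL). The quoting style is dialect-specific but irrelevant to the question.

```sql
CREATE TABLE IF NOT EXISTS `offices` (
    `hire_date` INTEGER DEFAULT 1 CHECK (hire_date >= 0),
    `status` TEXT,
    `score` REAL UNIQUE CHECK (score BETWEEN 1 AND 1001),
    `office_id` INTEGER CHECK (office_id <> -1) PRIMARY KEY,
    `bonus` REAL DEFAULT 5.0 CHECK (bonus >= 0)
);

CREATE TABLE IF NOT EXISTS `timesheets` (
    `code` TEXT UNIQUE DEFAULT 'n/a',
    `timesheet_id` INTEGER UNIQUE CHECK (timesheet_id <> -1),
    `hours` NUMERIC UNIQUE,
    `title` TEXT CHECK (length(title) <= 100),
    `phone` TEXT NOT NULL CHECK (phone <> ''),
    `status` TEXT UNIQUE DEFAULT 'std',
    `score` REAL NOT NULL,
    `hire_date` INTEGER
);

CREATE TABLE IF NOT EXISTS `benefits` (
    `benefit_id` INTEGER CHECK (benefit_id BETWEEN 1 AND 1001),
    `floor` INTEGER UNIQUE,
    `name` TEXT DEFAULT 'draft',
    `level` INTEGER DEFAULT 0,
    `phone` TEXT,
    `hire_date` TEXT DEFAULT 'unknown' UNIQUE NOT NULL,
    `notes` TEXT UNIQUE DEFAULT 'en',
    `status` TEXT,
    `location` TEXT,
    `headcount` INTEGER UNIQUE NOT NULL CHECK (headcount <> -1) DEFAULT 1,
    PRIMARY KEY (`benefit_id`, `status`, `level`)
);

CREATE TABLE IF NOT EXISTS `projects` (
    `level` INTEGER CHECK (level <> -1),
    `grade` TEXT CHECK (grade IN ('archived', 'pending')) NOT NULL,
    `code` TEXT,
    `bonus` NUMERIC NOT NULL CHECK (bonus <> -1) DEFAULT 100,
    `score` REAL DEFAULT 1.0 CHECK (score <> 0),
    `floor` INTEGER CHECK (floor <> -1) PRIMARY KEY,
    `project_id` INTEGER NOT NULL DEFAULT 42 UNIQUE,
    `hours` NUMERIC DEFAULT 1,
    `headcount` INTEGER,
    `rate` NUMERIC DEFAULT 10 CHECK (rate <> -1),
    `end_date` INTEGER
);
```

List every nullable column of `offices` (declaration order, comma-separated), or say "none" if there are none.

- hire_date: CHECK does not forbid NULL (a CHECK constraint passes when its expression is NULL) → nullable.
- status: no NOT NULL constraint applies → nullable.
- score: CHECK does not forbid NULL (a CHECK constraint passes when its expression is NULL) → nullable.
- office_id: part of the PRIMARY KEY, which implies NOT NULL → not nullable.
- bonus: CHECK does not forbid NULL (a CHECK constraint passes when its expression is NULL) → nullable.

hire_date, status, score, bonus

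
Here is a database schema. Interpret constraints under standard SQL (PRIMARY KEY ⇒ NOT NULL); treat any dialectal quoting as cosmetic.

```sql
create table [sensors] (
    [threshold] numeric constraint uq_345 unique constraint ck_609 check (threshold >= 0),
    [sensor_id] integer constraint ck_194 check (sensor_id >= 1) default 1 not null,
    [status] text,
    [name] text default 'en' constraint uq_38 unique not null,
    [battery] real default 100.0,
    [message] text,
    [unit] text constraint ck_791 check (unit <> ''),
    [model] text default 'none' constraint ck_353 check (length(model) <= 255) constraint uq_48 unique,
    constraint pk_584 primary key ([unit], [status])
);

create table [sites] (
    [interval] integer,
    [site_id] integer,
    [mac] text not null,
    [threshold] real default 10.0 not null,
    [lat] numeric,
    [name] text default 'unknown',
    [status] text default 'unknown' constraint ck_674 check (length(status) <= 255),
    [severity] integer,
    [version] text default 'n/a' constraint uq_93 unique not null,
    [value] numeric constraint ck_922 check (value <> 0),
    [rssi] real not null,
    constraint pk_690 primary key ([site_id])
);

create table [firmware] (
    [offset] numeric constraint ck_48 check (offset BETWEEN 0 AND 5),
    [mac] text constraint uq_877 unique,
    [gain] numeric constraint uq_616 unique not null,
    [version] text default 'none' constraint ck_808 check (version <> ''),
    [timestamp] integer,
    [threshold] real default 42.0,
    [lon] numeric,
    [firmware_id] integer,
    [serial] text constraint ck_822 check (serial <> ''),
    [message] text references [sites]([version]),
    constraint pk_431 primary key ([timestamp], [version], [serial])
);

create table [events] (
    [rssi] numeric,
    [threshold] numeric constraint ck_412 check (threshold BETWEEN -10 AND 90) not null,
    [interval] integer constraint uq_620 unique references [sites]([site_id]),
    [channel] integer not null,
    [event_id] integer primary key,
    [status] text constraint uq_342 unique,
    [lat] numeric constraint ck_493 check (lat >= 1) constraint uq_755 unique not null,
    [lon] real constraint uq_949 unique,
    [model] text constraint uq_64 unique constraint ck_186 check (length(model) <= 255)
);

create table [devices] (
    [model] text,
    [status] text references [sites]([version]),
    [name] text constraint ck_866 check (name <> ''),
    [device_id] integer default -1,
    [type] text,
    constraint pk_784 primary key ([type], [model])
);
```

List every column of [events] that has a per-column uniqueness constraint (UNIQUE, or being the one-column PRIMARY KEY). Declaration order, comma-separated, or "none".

interval, event_id, status, lat, lon, model

- rssi: no UNIQUE or single-column PK constraint.
- threshold: no UNIQUE or single-column PK constraint.
- interval: declared UNIQUE → unique.
- channel: no UNIQUE or single-column PK constraint.
- event_id: single-column PRIMARY KEY → unique.
- status: declared UNIQUE → unique.
- lat: declared UNIQUE → unique.
- lon: declared UNIQUE → unique.
- model: declared UNIQUE → unique.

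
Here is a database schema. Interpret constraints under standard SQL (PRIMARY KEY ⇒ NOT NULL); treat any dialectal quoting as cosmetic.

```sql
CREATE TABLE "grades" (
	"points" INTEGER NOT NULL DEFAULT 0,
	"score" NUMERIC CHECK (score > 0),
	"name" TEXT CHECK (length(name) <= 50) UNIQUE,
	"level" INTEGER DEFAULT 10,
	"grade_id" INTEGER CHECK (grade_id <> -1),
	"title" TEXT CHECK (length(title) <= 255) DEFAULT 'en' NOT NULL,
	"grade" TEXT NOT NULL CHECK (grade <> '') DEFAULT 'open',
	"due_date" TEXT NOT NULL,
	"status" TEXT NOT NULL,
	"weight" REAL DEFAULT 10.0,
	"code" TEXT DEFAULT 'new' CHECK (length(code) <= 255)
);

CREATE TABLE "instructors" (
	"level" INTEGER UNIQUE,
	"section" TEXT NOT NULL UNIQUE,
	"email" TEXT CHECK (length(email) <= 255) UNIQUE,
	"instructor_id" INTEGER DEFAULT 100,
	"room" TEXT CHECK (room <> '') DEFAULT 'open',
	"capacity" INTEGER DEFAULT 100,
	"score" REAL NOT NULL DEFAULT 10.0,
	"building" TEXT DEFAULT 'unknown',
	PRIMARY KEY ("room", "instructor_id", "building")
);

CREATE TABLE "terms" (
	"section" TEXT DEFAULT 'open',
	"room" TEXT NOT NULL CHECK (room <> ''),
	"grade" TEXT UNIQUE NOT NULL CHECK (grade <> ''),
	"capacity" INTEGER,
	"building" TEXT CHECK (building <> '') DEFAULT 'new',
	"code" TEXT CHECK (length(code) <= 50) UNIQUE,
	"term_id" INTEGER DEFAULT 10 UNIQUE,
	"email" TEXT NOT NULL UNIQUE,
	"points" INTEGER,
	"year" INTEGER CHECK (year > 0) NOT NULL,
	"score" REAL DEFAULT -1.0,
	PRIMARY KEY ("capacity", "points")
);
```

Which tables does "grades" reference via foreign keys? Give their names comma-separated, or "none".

none

No column in grades has a REFERENCES clause.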